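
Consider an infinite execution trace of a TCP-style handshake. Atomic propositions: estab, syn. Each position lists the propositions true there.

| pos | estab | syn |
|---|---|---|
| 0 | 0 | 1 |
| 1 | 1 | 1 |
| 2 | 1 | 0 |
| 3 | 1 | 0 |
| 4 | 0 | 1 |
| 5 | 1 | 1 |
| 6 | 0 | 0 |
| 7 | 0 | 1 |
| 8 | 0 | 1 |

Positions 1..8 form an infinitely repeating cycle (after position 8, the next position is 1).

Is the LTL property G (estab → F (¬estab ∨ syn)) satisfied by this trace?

Yes

estab → F (¬estab ∨ syn) holds at every position 0..8, and those are all positions ever visited, so G (estab → F (¬estab ∨ syn)) holds.
Positions where estab holds: 1, 2, 3, 5.
Check F (¬estab ∨ syn) at each: 1→ok, 2→ok, 3→ok, 5→ok.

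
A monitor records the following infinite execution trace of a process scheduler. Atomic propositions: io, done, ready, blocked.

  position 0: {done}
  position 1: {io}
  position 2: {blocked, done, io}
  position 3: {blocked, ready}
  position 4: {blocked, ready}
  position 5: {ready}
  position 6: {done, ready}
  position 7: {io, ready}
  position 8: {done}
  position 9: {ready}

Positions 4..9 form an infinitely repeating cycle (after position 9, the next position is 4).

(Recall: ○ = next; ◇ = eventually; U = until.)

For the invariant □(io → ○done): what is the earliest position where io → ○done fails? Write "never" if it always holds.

Check io → ○done at each position in order: 0 ✓, 1 ✓.
At position 2 the labels are {blocked, done, io} and the next position 3 has {blocked, ready}, so io → ○done is false there. This is the first violation.

2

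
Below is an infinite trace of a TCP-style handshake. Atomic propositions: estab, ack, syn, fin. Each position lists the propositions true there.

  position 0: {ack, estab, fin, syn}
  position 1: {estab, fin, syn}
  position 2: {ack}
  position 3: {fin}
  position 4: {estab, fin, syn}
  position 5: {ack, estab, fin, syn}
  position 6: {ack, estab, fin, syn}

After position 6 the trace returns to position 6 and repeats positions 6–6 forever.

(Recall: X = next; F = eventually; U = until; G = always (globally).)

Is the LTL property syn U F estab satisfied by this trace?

Satisfied

Walking from position 0: F estab first holds at position 0, and syn holds at every earlier position along the way, so syn U F estab holds.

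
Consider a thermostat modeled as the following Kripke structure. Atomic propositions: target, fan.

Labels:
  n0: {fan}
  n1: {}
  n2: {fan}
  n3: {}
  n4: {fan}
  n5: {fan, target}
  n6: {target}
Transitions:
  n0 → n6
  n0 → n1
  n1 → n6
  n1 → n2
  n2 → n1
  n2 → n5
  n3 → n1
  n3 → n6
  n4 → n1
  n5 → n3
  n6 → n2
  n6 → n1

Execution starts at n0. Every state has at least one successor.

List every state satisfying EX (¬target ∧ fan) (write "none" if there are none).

States satisfying ¬target ∧ fan: {n0, n2, n4}.
States satisfying EX (¬target ∧ fan): {n1, n6}.

{n1, n6}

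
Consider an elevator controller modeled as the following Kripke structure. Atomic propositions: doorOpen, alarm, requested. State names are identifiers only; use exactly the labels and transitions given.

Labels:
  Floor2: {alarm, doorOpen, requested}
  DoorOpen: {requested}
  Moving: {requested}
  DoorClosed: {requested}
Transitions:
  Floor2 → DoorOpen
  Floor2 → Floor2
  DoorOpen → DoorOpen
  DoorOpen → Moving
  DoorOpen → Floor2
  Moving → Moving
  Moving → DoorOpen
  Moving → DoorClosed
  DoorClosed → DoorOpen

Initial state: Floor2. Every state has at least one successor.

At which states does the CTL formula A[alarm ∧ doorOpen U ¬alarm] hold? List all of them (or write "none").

States satisfying alarm ∧ doorOpen: {Floor2}.
States satisfying ¬alarm: {DoorOpen, Moving, DoorClosed}.
States satisfying A[alarm ∧ doorOpen U ¬alarm]: {DoorOpen, Moving, DoorClosed}.

{DoorOpen, Moving, DoorClosed}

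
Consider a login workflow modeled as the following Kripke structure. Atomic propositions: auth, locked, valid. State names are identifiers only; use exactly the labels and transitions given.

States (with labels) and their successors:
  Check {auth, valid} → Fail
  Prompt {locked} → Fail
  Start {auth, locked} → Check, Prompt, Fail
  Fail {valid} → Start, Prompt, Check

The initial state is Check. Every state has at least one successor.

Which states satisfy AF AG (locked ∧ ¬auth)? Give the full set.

States satisfying AG (locked ∧ ¬auth): ∅.
States satisfying AF AG (locked ∧ ¬auth): ∅.

none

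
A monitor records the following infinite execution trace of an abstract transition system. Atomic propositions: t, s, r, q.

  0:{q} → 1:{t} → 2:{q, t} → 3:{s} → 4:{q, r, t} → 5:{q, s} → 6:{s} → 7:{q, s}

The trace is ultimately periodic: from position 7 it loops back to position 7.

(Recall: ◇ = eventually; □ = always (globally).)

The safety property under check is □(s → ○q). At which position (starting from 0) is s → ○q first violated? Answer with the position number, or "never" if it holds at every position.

5

Check s → ○q at each position in order: 0 ✓, 1 ✓, 2 ✓, 3 ✓, 4 ✓.
At position 5 the labels are {q, s} and the next position 6 has {s}, so s → ○q is false there. This is the first violation.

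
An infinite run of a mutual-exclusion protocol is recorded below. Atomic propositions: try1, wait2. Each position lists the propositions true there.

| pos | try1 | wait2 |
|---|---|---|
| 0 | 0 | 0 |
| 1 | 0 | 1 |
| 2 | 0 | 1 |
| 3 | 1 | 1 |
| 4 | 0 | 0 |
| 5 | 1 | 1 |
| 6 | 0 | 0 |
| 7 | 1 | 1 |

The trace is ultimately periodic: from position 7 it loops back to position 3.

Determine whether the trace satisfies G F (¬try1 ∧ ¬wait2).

Yes

F (¬try1 ∧ ¬wait2) holds at every position 0..7, and those are all positions ever visited, so G F (¬try1 ∧ ¬wait2) holds.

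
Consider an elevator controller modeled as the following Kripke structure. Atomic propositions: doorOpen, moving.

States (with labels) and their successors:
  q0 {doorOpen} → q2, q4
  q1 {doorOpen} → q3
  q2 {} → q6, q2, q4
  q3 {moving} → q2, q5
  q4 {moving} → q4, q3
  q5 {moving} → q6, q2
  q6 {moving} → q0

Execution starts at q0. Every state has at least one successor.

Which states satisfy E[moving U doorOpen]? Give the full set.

{q0, q1, q3, q4, q5, q6}

States satisfying moving: {q3, q4, q5, q6}.
States satisfying doorOpen: {q0, q1}.
States satisfying E[moving U doorOpen]: {q0, q1, q3, q4, q5, q6}.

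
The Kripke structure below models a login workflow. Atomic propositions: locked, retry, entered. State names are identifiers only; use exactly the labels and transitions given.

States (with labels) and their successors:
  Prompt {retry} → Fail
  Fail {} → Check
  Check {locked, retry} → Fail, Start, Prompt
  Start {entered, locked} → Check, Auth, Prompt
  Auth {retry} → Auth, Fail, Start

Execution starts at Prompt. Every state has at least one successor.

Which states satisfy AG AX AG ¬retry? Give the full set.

none

States satisfying AX AG ¬retry: ∅.
States satisfying AG AX AG ¬retry: ∅.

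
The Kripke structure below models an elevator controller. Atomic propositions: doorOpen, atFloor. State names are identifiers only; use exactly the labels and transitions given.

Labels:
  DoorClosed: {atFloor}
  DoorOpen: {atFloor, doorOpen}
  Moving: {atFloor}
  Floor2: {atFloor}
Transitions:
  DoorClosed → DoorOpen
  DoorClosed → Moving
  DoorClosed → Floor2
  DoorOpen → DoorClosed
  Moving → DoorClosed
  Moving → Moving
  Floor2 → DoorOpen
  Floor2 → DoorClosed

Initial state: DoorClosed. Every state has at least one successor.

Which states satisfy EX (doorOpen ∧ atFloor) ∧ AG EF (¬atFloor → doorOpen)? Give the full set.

{DoorClosed, Floor2}

States satisfying doorOpen ∧ atFloor: {DoorOpen}.
States satisfying EX (doorOpen ∧ atFloor): {DoorClosed, Floor2}.
States satisfying EF (¬atFloor → doorOpen): {DoorClosed, DoorOpen, Moving, Floor2}.
States satisfying AG EF (¬atFloor → doorOpen): {DoorClosed, DoorOpen, Moving, Floor2}.
States satisfying EX (doorOpen ∧ atFloor) ∧ AG EF (¬atFloor → doorOpen): {DoorClosed, Floor2}.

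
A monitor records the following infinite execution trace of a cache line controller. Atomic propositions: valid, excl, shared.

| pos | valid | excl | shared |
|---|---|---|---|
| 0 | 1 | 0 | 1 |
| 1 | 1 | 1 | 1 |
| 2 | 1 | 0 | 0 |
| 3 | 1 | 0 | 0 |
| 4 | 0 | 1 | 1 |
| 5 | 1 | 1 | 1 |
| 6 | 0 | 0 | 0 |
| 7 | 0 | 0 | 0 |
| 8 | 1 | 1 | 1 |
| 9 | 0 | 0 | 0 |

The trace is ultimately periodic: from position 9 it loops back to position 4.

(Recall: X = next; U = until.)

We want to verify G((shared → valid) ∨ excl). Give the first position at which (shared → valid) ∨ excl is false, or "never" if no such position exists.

(shared → valid) ∨ excl holds at every position 0..9, and those are all the positions the trace ever visits, so the invariant G((shared → valid) ∨ excl) is never violated.

never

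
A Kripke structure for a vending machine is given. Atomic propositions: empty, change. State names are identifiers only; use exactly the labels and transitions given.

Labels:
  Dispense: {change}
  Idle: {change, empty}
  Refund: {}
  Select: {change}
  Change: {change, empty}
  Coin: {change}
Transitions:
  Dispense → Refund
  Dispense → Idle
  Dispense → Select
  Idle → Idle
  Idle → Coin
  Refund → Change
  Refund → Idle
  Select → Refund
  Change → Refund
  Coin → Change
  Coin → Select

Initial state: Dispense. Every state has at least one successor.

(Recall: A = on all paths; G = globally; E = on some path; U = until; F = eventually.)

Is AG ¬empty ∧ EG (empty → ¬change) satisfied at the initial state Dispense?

Does not hold

States satisfying ¬empty: {Dispense, Refund, Select, Coin}.
States satisfying AG ¬empty: ∅.
States satisfying empty → ¬change: {Dispense, Refund, Select, Coin}.
States satisfying EG (empty → ¬change): ∅.
States satisfying AG ¬empty ∧ EG (empty → ¬change): ∅.
Dispense ∉ Sat(AG ¬empty ∧ EG (empty → ¬change)).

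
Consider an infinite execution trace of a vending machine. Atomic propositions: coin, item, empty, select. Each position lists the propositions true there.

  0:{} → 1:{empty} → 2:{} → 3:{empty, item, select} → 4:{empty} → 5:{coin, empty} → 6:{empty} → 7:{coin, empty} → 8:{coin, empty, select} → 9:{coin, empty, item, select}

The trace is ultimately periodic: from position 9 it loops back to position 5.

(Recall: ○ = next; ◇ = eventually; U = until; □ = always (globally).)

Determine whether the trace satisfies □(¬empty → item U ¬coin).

Satisfied

¬empty → item U ¬coin holds at every position 0..9, and those are all positions ever visited, so □(¬empty → item U ¬coin) holds.
Positions where ¬empty holds: 0, 2.
Check item U ¬coin at each: 0→ok, 2→ok.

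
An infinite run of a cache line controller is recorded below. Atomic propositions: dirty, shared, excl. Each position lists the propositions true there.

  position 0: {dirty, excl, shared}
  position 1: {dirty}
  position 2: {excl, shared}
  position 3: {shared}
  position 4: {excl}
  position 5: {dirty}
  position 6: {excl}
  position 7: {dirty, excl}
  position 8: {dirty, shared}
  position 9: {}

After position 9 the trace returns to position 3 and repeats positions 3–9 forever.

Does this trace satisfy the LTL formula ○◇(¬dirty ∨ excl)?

Holds

The position after 0 is 1; ◇(¬dirty ∨ excl) is true there.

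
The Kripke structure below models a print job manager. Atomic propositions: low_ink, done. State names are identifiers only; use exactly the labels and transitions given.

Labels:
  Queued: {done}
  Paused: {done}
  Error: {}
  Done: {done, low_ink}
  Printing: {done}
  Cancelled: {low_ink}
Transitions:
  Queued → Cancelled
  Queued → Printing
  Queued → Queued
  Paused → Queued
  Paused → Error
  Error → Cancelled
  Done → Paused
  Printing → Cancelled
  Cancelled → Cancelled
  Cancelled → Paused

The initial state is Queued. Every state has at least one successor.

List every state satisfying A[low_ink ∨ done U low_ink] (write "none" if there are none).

States satisfying low_ink ∨ done: {Queued, Paused, Done, Printing, Cancelled}.
States satisfying low_ink: {Done, Cancelled}.
States satisfying A[low_ink ∨ done U low_ink]: {Done, Printing, Cancelled}.

{Done, Printing, Cancelled}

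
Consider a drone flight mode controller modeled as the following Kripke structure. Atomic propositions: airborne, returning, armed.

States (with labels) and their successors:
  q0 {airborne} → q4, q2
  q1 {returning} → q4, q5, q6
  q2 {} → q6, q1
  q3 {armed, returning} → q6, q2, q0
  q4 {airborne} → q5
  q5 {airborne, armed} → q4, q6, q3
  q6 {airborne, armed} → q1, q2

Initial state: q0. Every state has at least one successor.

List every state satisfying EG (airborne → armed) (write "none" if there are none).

{q1, q2, q3, q5, q6}

States satisfying airborne → armed: {q1, q2, q3, q5, q6}.
States satisfying EG (airborne → armed): {q1, q2, q3, q5, q6}.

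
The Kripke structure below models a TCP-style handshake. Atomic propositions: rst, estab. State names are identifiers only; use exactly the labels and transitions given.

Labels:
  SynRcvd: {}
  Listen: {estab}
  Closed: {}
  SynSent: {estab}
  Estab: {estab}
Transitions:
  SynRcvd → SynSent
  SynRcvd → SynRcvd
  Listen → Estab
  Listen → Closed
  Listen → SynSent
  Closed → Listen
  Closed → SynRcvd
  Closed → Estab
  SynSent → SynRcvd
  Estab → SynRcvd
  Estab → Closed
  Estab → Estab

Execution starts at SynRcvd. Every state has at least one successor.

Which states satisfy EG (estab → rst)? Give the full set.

{SynRcvd, Closed}

States satisfying estab → rst: {SynRcvd, Closed}.
States satisfying EG (estab → rst): {SynRcvd, Closed}.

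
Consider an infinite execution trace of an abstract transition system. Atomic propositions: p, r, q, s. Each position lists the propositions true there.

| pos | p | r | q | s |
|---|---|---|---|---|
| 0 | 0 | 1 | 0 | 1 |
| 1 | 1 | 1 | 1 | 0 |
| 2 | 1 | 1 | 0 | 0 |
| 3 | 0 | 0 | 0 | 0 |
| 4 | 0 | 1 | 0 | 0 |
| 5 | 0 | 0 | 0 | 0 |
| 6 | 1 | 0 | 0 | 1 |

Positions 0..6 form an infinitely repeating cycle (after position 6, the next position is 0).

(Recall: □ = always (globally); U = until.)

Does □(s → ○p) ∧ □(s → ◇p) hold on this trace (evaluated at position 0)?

No

s → ○p must hold at every position from 0 onward. It fails at position 6, so □(s → ○p) is false.
Positions where s holds: 0, 6.
Check ○p at each: 0→ok, 6→fails.
s → ◇p holds at every position 0..6, and those are all positions ever visited, so □(s → ◇p) holds.
Positions where s holds: 0, 6.
Check ◇p at each: 0→ok, 6→ok.
At position 0: □(s → ○p) is false; □(s → ◇p) is true; so □(s → ○p) ∧ □(s → ◇p) is false.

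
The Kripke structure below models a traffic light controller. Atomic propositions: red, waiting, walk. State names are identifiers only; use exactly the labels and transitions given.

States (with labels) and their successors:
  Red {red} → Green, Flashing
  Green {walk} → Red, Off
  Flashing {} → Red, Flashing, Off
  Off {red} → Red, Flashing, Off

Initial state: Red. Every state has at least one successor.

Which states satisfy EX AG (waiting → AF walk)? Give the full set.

States satisfying AG (waiting → AF walk): {Red, Green, Flashing, Off}.
States satisfying EX AG (waiting → AF walk): {Red, Green, Flashing, Off}.

{Red, Green, Flashing, Off}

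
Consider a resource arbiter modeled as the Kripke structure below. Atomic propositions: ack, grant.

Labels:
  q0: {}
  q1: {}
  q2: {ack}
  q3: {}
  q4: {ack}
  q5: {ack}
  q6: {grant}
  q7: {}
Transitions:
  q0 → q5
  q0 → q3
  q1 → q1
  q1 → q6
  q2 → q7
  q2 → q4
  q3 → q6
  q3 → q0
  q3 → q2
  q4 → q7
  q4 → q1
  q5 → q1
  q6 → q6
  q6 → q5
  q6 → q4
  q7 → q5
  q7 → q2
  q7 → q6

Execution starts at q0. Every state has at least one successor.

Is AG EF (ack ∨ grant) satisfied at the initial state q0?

Holds

States satisfying EF (ack ∨ grant): {q0, q1, q2, q3, q4, q5, q6, q7}.
States satisfying AG EF (ack ∨ grant): {q0, q1, q2, q3, q4, q5, q6, q7}.
Every state reachable from q0 satisfies EF (ack ∨ grant).
q0 ∈ Sat(AG EF (ack ∨ grant)).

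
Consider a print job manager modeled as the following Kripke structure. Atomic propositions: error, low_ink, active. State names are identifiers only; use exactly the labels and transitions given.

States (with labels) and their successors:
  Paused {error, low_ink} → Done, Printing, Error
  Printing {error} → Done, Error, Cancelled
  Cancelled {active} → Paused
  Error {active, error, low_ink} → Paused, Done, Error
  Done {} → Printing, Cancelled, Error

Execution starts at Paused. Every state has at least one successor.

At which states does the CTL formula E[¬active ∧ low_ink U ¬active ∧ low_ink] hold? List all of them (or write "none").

{Paused}

States satisfying ¬active ∧ low_ink: {Paused}.
States satisfying E[¬active ∧ low_ink U ¬active ∧ low_ink]: {Paused}.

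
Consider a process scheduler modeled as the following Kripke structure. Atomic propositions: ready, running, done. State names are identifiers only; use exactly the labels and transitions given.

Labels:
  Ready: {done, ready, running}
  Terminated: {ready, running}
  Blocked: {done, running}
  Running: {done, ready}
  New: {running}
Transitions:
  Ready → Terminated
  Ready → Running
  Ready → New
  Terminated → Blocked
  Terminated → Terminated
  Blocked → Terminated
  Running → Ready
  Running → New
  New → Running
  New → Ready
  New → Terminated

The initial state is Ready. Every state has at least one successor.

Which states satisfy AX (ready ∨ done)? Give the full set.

States satisfying ready ∨ done: {Ready, Terminated, Blocked, Running}.
States satisfying AX (ready ∨ done): {Terminated, Blocked, New}.

{Terminated, Blocked, New}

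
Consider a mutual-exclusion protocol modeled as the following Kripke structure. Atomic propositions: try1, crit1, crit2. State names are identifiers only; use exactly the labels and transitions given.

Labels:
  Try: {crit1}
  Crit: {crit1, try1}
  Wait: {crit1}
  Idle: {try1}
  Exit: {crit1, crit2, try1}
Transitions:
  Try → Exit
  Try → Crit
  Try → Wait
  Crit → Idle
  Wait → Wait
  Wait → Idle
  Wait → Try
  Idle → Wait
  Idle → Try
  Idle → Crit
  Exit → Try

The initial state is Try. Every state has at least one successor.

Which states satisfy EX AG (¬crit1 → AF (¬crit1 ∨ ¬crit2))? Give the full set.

States satisfying AG (¬crit1 → AF (¬crit1 ∨ ¬crit2)): {Try, Crit, Wait, Idle, Exit}.
States satisfying EX AG (¬crit1 → AF (¬crit1 ∨ ¬crit2)): {Try, Crit, Wait, Idle, Exit}.

{Try, Crit, Wait, Idle, Exit}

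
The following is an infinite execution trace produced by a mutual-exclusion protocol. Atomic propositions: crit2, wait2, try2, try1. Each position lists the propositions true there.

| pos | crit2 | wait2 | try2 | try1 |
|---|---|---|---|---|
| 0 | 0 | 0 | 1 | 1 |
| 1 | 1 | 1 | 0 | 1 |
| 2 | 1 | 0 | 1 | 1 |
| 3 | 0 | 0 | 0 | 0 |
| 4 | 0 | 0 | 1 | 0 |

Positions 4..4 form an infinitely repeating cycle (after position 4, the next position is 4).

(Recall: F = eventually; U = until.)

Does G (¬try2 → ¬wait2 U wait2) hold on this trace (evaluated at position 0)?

Violated

¬try2 → ¬wait2 U wait2 must hold at every position from 0 onward. It fails at position 3, so G (¬try2 → ¬wait2 U wait2) is false.
Positions where ¬try2 holds: 1, 3.
Check ¬wait2 U wait2 at each: 1→ok, 3→fails.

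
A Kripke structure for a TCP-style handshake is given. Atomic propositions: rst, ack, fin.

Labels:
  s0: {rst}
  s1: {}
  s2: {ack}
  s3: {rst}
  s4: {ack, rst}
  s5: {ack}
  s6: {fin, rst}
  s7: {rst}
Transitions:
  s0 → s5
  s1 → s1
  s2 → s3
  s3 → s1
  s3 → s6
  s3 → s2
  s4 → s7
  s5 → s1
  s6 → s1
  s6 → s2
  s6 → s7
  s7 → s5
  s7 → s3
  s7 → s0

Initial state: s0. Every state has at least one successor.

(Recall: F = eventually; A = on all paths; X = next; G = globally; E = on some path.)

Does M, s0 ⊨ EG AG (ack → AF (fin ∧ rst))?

States satisfying AG (ack → AF (fin ∧ rst)): {s1}.
States satisfying EG AG (ack → AF (fin ∧ rst)): {s1}.
No suitable path/successor from s0 witnesses the formula.
s0 ∉ Sat(EG AG (ack → AF (fin ∧ rst))).

No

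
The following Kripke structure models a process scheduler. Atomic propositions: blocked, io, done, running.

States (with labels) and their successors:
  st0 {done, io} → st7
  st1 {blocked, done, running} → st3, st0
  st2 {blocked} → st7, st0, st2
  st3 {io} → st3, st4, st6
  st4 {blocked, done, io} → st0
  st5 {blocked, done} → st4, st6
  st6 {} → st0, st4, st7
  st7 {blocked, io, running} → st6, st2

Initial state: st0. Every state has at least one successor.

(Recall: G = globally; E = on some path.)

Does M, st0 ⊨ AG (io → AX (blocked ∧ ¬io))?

States satisfying io → AX (blocked ∧ ¬io): {st1, st2, st5, st6}.
States satisfying AG (io → AX (blocked ∧ ¬io)): ∅.
st0 is reachable from st0 and violates io → AX (blocked ∧ ¬io), so AG fails at st0.
st0 ∉ Sat(AG (io → AX (blocked ∧ ¬io))).

Violated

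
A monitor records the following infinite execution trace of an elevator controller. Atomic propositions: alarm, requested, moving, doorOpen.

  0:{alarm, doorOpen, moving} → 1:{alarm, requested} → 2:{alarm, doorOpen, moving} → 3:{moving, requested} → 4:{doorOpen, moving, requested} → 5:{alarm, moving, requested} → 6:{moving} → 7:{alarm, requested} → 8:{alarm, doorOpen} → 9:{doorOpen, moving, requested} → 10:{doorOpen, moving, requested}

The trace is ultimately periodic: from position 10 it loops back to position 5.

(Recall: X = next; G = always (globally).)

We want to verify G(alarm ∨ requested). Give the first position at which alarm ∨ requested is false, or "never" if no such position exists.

6

Check alarm ∨ requested at each position in order: 0 ✓, 1 ✓, 2 ✓, 3 ✓, 4 ✓, 5 ✓.
At position 6 the labels are {moving}, so alarm ∨ requested is false there. This is the first violation.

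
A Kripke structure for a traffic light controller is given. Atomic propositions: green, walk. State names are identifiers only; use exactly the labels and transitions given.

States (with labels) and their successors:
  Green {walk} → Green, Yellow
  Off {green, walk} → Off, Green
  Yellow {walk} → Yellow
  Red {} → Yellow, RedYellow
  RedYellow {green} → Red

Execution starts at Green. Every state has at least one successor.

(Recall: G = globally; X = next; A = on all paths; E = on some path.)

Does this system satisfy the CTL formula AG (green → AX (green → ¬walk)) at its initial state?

States satisfying green → AX (green → ¬walk): {Green, Yellow, Red, RedYellow}.
States satisfying AG (green → AX (green → ¬walk)): {Green, Yellow, Red, RedYellow}.
Every state reachable from Green satisfies green → AX (green → ¬walk).
Green ∈ Sat(AG (green → AX (green → ¬walk))).

Satisfied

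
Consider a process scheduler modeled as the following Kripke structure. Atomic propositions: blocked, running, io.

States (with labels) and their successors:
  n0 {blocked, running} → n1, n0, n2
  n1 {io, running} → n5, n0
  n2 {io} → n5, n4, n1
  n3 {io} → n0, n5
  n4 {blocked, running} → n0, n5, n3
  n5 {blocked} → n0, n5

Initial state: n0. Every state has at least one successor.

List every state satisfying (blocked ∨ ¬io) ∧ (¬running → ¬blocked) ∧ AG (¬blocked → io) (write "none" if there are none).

{n0, n4}

States satisfying ¬io: {n0, n4, n5}.
States satisfying blocked ∨ ¬io: {n0, n4, n5}.
States satisfying ¬running: {n2, n3, n5}.
States satisfying ¬blocked: {n1, n2, n3}.
States satisfying ¬running → ¬blocked: {n0, n1, n2, n3, n4}.
States satisfying (blocked ∨ ¬io) ∧ (¬running → ¬blocked): {n0, n4}.
States satisfying ¬blocked → io: {n0, n1, n2, n3, n4, n5}.
States satisfying AG (¬blocked → io): {n0, n1, n2, n3, n4, n5}.
States satisfying (blocked ∨ ¬io) ∧ (¬running → ¬blocked) ∧ AG (¬blocked → io): {n0, n4}.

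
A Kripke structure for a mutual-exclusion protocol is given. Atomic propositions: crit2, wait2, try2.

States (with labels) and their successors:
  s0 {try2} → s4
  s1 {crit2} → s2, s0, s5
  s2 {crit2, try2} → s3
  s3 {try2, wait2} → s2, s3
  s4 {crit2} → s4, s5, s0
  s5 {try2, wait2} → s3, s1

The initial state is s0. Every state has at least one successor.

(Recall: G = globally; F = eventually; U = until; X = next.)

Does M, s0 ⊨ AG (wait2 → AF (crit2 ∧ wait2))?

Violated

States satisfying wait2 → AF (crit2 ∧ wait2): {s0, s1, s2, s4}.
States satisfying AG (wait2 → AF (crit2 ∧ wait2)): ∅.
s3 is reachable from s0 and violates wait2 → AF (crit2 ∧ wait2), so AG fails at s0.
s0 ∉ Sat(AG (wait2 → AF (crit2 ∧ wait2))).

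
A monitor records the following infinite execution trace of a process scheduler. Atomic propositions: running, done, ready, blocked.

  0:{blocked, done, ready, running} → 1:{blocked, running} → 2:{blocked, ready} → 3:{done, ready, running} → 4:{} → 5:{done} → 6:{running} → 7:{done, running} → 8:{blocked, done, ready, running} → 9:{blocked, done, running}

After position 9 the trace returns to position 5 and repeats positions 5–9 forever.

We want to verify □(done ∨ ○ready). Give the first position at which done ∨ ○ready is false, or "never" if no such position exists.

Check done ∨ ○ready at each position in order: 0 ✓, 1 ✓, 2 ✓, 3 ✓.
At position 4 the labels are {} and the next position 5 has {done}, so done ∨ ○ready is false there. This is the first violation.

4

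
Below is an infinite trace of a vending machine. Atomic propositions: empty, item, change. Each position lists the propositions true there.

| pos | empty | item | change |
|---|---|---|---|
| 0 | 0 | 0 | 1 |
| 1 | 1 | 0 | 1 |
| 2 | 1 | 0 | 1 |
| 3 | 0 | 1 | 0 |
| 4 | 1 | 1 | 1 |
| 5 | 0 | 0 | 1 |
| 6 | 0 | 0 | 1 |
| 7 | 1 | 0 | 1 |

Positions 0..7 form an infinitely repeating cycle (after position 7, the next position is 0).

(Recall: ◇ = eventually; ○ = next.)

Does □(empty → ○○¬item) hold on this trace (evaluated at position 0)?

empty → ○○¬item must hold at every position from 0 onward. It fails at position 1, so □(empty → ○○¬item) is false.
Positions where empty holds: 1, 2, 4, 7.
Check ○○¬item at each: 1→fails, 2→fails, 4→ok, 7→ok.

Violated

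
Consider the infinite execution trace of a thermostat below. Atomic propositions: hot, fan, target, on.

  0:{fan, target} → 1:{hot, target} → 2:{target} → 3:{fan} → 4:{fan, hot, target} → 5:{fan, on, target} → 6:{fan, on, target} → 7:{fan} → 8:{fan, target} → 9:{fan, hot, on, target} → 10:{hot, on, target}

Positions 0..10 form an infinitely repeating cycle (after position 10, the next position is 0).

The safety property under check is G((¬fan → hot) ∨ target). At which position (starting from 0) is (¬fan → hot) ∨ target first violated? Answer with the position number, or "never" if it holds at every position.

(¬fan → hot) ∨ target holds at every position 0..10, and those are all the positions the trace ever visits, so the invariant G((¬fan → hot) ∨ target) is never violated.

never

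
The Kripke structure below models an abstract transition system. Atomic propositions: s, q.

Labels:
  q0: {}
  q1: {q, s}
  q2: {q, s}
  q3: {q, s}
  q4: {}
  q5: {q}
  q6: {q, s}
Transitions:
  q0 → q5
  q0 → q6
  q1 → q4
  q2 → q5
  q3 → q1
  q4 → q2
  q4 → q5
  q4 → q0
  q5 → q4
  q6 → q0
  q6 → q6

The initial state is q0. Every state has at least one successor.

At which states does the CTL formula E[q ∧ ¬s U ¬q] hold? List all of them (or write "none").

States satisfying q ∧ ¬s: {q5}.
States satisfying ¬q: {q0, q4}.
States satisfying E[q ∧ ¬s U ¬q]: {q0, q4, q5}.

{q0, q4, q5}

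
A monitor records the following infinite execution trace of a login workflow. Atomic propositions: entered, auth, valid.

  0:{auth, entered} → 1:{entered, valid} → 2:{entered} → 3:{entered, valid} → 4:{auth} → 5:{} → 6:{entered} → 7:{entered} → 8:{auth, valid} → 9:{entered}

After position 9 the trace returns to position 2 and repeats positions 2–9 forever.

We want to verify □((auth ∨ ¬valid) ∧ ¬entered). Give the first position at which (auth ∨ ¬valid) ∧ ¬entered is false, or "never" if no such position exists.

At position 0 the labels are {auth, entered}, so (auth ∨ ¬valid) ∧ ¬entered is false there. This is the first violation.

0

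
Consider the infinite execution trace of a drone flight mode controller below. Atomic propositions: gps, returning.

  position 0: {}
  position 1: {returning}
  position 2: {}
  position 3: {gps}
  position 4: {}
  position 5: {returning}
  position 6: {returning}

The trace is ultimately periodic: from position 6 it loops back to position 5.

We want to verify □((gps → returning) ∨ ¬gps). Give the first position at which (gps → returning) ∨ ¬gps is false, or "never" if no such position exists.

Check (gps → returning) ∨ ¬gps at each position in order: 0 ✓, 1 ✓, 2 ✓.
At position 3 the labels are {gps}, so (gps → returning) ∨ ¬gps is false there. This is the first violation.

3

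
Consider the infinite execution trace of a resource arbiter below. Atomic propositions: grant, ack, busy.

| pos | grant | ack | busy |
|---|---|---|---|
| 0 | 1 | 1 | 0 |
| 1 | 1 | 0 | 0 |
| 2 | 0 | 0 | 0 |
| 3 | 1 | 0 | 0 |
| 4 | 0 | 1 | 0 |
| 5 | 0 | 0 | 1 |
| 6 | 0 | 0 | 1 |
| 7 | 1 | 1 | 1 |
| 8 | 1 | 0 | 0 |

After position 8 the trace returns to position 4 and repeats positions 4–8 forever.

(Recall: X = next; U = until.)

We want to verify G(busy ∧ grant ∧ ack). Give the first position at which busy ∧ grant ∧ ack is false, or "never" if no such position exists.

At position 0 the labels are {ack, grant}, so busy ∧ grant ∧ ack is false there. This is the first violation.

0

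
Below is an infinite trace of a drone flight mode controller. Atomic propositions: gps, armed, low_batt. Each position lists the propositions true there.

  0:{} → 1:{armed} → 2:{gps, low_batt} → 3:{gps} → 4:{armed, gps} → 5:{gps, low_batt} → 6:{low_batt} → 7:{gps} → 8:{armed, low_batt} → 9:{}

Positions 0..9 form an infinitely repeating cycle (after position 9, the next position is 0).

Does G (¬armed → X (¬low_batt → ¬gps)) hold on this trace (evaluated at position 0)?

¬armed → X (¬low_batt → ¬gps) must hold at every position from 0 onward. It fails at position 2, so G (¬armed → X (¬low_batt → ¬gps)) is false.
Positions where ¬armed holds: 0, 2, 3, 5, 6, 7, 9.
Check X (¬low_batt → ¬gps) at each: 0→ok, 2→fails, 3→fails, 5→ok, 6→fails, 7→ok, 9→ok.

Does not hold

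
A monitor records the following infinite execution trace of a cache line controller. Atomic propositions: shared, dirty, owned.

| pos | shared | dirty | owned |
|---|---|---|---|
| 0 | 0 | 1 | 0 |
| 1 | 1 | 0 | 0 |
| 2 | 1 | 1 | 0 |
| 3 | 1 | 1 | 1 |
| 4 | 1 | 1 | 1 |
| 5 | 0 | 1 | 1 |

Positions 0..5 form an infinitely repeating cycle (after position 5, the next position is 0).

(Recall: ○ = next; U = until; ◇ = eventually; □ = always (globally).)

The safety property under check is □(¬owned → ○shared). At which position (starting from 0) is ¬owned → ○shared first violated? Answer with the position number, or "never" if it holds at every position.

¬owned → ○shared holds at every position 0..5, and those are all the positions the trace ever visits, so the invariant □(¬owned → ○shared) is never violated.

never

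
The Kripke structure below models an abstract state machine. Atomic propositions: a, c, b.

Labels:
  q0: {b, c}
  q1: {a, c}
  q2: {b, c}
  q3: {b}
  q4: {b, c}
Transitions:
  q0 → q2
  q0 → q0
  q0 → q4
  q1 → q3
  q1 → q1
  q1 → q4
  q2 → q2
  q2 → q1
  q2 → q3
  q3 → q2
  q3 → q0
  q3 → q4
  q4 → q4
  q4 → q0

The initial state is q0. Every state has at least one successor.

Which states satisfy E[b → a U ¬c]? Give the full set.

{q1, q3}

States satisfying b → a: {q1}.
States satisfying ¬c: {q3}.
States satisfying E[b → a U ¬c]: {q1, q3}.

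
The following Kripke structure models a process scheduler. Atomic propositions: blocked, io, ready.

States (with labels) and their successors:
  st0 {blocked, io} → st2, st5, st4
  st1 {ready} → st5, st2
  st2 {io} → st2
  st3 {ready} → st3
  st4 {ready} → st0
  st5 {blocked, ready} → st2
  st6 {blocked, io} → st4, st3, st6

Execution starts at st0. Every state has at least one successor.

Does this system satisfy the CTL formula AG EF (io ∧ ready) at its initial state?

Violated

States satisfying EF (io ∧ ready): ∅.
States satisfying AG EF (io ∧ ready): ∅.
st0 is reachable from st0 and violates EF (io ∧ ready), so AG fails at st0.
st0 ∉ Sat(AG EF (io ∧ ready)).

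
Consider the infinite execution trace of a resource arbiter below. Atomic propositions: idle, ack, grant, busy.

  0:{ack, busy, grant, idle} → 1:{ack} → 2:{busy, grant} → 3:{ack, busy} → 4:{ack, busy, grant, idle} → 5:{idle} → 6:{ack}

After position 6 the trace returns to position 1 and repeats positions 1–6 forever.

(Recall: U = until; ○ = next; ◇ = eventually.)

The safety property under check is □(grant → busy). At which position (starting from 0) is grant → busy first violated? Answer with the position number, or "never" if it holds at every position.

never

grant → busy holds at every position 0..6, and those are all the positions the trace ever visits, so the invariant □(grant → busy) is never violated.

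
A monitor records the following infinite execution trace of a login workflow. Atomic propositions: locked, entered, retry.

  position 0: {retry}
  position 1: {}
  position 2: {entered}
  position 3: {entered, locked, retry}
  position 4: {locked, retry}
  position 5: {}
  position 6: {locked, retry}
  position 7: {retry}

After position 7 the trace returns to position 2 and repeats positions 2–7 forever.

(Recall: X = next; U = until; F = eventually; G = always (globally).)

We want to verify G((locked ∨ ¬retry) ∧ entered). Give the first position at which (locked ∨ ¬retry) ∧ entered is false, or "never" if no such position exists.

At position 0 the labels are {retry}, so (locked ∨ ¬retry) ∧ entered is false there. This is the first violation.

0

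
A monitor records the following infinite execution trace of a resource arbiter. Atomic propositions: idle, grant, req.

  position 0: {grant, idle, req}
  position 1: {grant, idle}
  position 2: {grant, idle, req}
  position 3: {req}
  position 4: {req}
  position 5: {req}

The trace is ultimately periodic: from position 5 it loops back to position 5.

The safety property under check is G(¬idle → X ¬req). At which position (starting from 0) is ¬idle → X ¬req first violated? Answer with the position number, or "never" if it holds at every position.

Check ¬idle → X ¬req at each position in order: 0 ✓, 1 ✓, 2 ✓.
At position 3 the labels are {req} and the next position 4 has {req}, so ¬idle → X ¬req is false there. This is the first violation.

3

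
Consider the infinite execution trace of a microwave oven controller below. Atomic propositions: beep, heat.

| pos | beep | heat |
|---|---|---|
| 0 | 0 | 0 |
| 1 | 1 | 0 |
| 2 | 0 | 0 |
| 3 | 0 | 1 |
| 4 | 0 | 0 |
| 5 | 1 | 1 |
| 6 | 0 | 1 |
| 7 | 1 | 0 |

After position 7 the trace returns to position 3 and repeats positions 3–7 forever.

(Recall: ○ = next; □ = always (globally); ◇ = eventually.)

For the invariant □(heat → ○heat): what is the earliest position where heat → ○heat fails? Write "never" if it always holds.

Check heat → ○heat at each position in order: 0 ✓, 1 ✓, 2 ✓.
At position 3 the labels are {heat} and the next position 4 has {}, so heat → ○heat is false there. This is the first violation.

3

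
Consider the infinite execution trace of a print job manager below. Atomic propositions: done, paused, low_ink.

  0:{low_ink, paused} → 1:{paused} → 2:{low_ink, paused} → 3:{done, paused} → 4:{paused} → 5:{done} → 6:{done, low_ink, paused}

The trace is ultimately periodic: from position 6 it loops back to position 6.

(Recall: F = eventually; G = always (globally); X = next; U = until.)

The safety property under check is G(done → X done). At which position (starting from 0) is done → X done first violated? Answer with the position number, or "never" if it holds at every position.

Check done → X done at each position in order: 0 ✓, 1 ✓, 2 ✓.
At position 3 the labels are {done, paused} and the next position 4 has {paused}, so done → X done is false there. This is the first violation.

3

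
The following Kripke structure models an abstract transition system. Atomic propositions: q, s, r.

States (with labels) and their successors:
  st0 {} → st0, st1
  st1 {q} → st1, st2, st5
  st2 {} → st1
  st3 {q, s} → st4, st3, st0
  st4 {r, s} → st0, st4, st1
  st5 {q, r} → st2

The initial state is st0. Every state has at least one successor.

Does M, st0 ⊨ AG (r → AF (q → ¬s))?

States satisfying r → AF (q → ¬s): {st0, st1, st2, st3, st4, st5}.
States satisfying AG (r → AF (q → ¬s)): {st0, st1, st2, st3, st4, st5}.
Every state reachable from st0 satisfies r → AF (q → ¬s).
st0 ∈ Sat(AG (r → AF (q → ¬s))).

Yes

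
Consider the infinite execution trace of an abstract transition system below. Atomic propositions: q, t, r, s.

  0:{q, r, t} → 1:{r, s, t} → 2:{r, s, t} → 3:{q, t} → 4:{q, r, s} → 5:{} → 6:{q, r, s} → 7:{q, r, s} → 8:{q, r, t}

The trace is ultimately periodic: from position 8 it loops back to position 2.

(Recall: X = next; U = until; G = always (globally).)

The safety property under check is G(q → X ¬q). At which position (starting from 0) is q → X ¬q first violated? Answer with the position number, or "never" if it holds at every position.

Check q → X ¬q at each position in order: 0 ✓, 1 ✓, 2 ✓.
At position 3 the labels are {q, t} and the next position 4 has {q, r, s}, so q → X ¬q is false there. This is the first violation.

3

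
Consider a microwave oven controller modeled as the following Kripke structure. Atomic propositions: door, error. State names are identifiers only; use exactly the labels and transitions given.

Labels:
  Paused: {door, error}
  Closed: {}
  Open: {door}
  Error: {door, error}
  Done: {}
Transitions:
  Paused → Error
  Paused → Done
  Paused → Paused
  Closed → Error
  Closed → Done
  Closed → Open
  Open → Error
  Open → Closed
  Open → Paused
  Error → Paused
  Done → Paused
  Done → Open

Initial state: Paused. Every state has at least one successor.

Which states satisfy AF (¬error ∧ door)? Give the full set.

States satisfying ¬error ∧ door: {Open}.
States satisfying AF (¬error ∧ door): {Open}.

{Open}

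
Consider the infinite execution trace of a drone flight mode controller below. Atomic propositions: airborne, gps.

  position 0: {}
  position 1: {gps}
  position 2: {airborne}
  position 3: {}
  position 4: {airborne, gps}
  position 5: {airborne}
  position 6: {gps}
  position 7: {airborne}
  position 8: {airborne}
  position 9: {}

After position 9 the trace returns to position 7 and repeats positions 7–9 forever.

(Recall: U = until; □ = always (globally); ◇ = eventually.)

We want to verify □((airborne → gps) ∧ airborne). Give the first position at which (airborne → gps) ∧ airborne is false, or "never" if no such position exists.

0

At position 0 the labels are {}, so (airborne → gps) ∧ airborne is false there. This is the first violation.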